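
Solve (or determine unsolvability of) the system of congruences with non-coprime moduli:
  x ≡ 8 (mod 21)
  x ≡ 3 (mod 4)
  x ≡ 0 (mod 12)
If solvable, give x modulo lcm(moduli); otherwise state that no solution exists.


Moduli 21, 4, 12 are not pairwise coprime, so CRT works modulo lcm(m_i) when all pairwise compatibility conditions hold.
Pairwise compatibility: gcd(m_i, m_j) must divide a_i - a_j for every pair.
Merge one congruence at a time:
  Start: x ≡ 8 (mod 21).
  Combine with x ≡ 3 (mod 4): gcd(21, 4) = 1; 3 - 8 = -5, which IS divisible by 1, so compatible.
    Write x = 8 + 21·t and substitute into x ≡ 3 (mod 4): 21·t ≡ 3 − 8 = -5 (mod 4).
    Reduce coefficients mod 4: 1·t ≡ 3 (mod 4).
    So t ≡ 3 (mod 4).
    Then x = 8 + 21·3 = 71, valid modulo lcm(21, 4) = 84: x ≡ 71 (mod 84).
  Combine with x ≡ 0 (mod 12): gcd(84, 12) = 12, and 0 - 71 = -71 is NOT divisible by 12.
    ⇒ system is inconsistent (no integer solution).

No solution (the system is inconsistent).


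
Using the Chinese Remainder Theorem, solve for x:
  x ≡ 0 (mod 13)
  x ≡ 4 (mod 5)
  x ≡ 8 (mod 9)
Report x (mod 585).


Moduli 13, 5, 9 are pairwise coprime; by CRT there is a unique solution modulo M = 13 · 5 · 9 = 585.
Solve pairwise, accumulating the modulus:
  Start with x ≡ 0 (mod 13).
  Combine with x ≡ 4 (mod 5): since gcd(13, 5) = 1, we get a unique residue mod 65.
    Write x = 0 + 13·t and substitute into x ≡ 4 (mod 5): 13·t ≡ 4 − 0 = 4 (mod 5).
    Reduce coefficients mod 5: 3·t ≡ 4 (mod 5).
    The inverse of 3 mod 5 is 2 (since 3·2 = 6 = 1·5 + 1), so t ≡ 2·4 = 8 ≡ 3 (mod 5).
    Then x = 0 + 13·3 = 39, valid modulo lcm(13, 5) = 65: x ≡ 39 (mod 65).
  Combine with x ≡ 8 (mod 9): since gcd(65, 9) = 1, we get a unique residue mod 585.
    Write x = 39 + 65·t and substitute into x ≡ 8 (mod 9): 65·t ≡ 8 − 39 = -31 (mod 9).
    Reduce coefficients mod 9: 2·t ≡ 5 (mod 9).
    The inverse of 2 mod 9 is 5 (since 2·5 = 10 = 1·9 + 1), so t ≡ 5·5 = 25 ≡ 7 (mod 9).
    Then x = 39 + 65·7 = 494, valid modulo lcm(65, 9) = 585: x ≡ 494 (mod 585).
Verify: 494 mod 13 = 0 ✓, 494 mod 5 = 4 ✓, 494 mod 9 = 8 ✓.

x ≡ 494 (mod 585).


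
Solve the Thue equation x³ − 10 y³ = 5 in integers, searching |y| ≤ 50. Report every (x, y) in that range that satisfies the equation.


The equation is x³ - 10y³ = 5. For fixed y, x³ = 10·y³ + 5, so a solution requires the RHS to be a perfect cube.
Strategy: iterate y from -50 to 50, compute RHS = 10·y³ + 5, and check whether it is a (positive or negative) perfect cube.
Check small values of y:
  y = 0: RHS = 5 is not a perfect cube.
  y = 1: RHS = 15 is not a perfect cube.
  y = -1: RHS = -5 is not a perfect cube.
  y = 2: RHS = 85 is not a perfect cube.
  y = -2: RHS = -75 is not a perfect cube.
  y = 3: RHS = 275 is not a perfect cube.
  y = -3: RHS = -265 is not a perfect cube.
Continuing the search up to |y| = 50 finds no solutions either.
No (x, y) in the scanned range satisfies the equation.

No integer solutions with |y| ≤ 50.


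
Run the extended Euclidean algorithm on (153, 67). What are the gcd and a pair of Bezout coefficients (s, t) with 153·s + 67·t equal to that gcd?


Euclidean algorithm on (153, 67) — divide until remainder is 0:
  153 = 2 · 67 + 19
  67 = 3 · 19 + 10
  19 = 1 · 10 + 9
  10 = 1 · 9 + 1
  9 = 9 · 1 + 0
gcd(153, 67) = 1.
Track Bezout coefficients alongside the remainders: start with r₀ = 153 = a·1 + b·0 (s = 1, t = 0) and r₁ = 67 = a·0 + b·1 (s = 0, t = 1); each new remainder r_{k+1} = r_{k-1} − q_k·r_k inherits s_{k+1} = s_{k-1} − q_k·s_k, t_{k+1} = t_{k-1} − q_k·t_k, so r_k = a·s_k + b·t_k at every step:
  q = 2: r = 19, s = 1 − 2·0 = 1, t = 0 − 2·1 = -2  (check: 153·1 + 67·(-2) = 19)
  q = 3: r = 10, s = 0 − 3·1 = -3, t = 1 − 3·(-2) = 7  (check: 153·(-3) + 67·7 = 10)
  q = 1: r = 9, s = 1 − 1·(-3) = 4, t = -2 − 1·7 = -9  (check: 153·4 + 67·(-9) = 9)
  q = 1: r = 1, s = -3 − 1·4 = -7, t = 7 − 1·(-9) = 16  (check: 153·(-7) + 67·16 = 1)
The row with r = 1 (the gcd) gives the Bezout coefficients s = -7, t = 16.
Result: 153 · (-7) + 67 · (16) = 1.

gcd(153, 67) = 1; s = -7, t = 16 (check: 153·(-7) + 67·16 = 1).


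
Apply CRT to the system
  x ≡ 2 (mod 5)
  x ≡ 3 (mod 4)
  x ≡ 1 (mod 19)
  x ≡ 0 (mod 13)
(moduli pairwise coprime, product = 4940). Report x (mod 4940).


Product of moduli M = 5 · 4 · 19 · 13 = 4940.
Merge one congruence at a time:
  Start: x ≡ 2 (mod 5).
  Combine with x ≡ 3 (mod 4); new modulus lcm = 20.
    Write x = 2 + 5·t and substitute into x ≡ 3 (mod 4): 5·t ≡ 3 − 2 = 1 (mod 4).
    Reduce coefficients mod 4: 1·t ≡ 1 (mod 4).
    So t ≡ 1 (mod 4).
    Then x = 2 + 5·1 = 7, valid modulo lcm(5, 4) = 20: x ≡ 7 (mod 20).
  Combine with x ≡ 1 (mod 19); new modulus lcm = 380.
    Write x = 7 + 20·t and substitute into x ≡ 1 (mod 19): 20·t ≡ 1 − 7 = -6 (mod 19).
    Reduce coefficients mod 19: 1·t ≡ 13 (mod 19).
    So t ≡ 13 (mod 19).
    Then x = 7 + 20·13 = 267, valid modulo lcm(20, 19) = 380: x ≡ 267 (mod 380).
  Combine with x ≡ 0 (mod 13); new modulus lcm = 4940.
    Write x = 267 + 380·t and substitute into x ≡ 0 (mod 13): 380·t ≡ 0 − 267 = -267 (mod 13).
    Reduce coefficients mod 13: 3·t ≡ 6 (mod 13).
    The inverse of 3 mod 13 is 9 (since 3·9 = 27 = 2·13 + 1), so t ≡ 9·6 = 54 ≡ 2 (mod 13).
    Then x = 267 + 380·2 = 1027, valid modulo lcm(380, 13) = 4940: x ≡ 1027 (mod 4940).
Verify against each original: 1027 mod 5 = 2, 1027 mod 4 = 3, 1027 mod 19 = 1, 1027 mod 13 = 0.

x ≡ 1027 (mod 4940).


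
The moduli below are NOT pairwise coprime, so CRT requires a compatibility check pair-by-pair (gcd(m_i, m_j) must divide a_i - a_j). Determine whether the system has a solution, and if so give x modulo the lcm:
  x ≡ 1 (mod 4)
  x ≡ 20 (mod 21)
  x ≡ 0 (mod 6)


Moduli 4, 21, 6 are not pairwise coprime, so CRT works modulo lcm(m_i) when all pairwise compatibility conditions hold.
Pairwise compatibility: gcd(m_i, m_j) must divide a_i - a_j for every pair.
Merge one congruence at a time:
  Start: x ≡ 1 (mod 4).
  Combine with x ≡ 20 (mod 21): gcd(4, 21) = 1; 20 - 1 = 19, which IS divisible by 1, so compatible.
    Write x = 1 + 4·t and substitute into x ≡ 20 (mod 21): 4·t ≡ 20 − 1 = 19 (mod 21).
    The inverse of 4 mod 21 is 16 (since 4·16 = 64 = 3·21 + 1), so t ≡ 16·19 = 304 ≡ 10 (mod 21).
    Then x = 1 + 4·10 = 41, valid modulo lcm(4, 21) = 84: x ≡ 41 (mod 84).
  Combine with x ≡ 0 (mod 6): gcd(84, 6) = 6, and 0 - 41 = -41 is NOT divisible by 6.
    ⇒ system is inconsistent (no integer solution).

No solution (the system is inconsistent).


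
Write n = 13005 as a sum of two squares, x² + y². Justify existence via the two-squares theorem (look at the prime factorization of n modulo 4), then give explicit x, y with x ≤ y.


Step 1: Factor n = 13005 = 3^2 · 5 · 17^2.
Step 2: Check the mod-4 condition on each prime factor: 3 ≡ 3 (mod 4), exponent 2 (must be even); 5 ≡ 1 (mod 4), exponent 1; 17 ≡ 1 (mod 4), exponent 2.
All primes ≡ 3 (mod 4) appear to even exponent (or don't appear), so by the two-squares theorem n IS expressible as a sum of two squares.
Step 3: Build a representation. Group n = k² · m with k = 3 and m = 5 · 17 · 17 = 1445 (a product of primes ≡ 1 (mod 4)); a representation of m scales to one of n via (k·x)² + (k·y)² = k²(x² + y²). Each prime p ≡ 1 (mod 4) is itself a sum of two squares; find a² by testing p − a² for a perfect square:
  5: 5 − 1² = 4 = 2² ⇒ 5 = 1² + 2².
  17: 17 − 1² = 16 = 4² ⇒ 17 = 1² + 4².
  Combine using the Brahmagupta–Fibonacci identity (a² + b²)(c² + d²) = (ac − bd)² + (ad + bc)² = (ac + bd)² + (ad − bc)²:
  5 · 17 = 85: from (1² + 2²)(1² + 4²), take (1·1 − 2·4, 1·4 + 2·1) = (1 − 8, 4 + 2) = (-7, 6); dropping signs (only squares matter) gives (7, 6); check 7² + 6² = 49 + 36 = 85 ✓.
  85 · 17 = 1445: from (7² + 6²)(1² + 4²), take (7·1 − 6·4, 7·4 + 6·1) = (7 − 24, 28 + 6) = (-17, 34); dropping signs (only squares matter) gives (17, 34); check 17² + 34² = 289 + 1156 = 1445 ✓.
  Scale by k = 3: (3·17, 3·34) = (51, 102).
Step 4: Order so x ≤ y and verify: 51² + 102² = 2601 + 10404 = 13005 = n. ✓

n = 13005 = 51² + 102² (one valid representation with x ≤ y).


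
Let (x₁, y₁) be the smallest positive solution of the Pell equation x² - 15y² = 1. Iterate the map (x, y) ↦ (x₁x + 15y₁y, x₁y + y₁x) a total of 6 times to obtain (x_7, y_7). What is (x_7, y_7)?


Step 1: Find the fundamental solution (x₁, y₁) of x² - 15y² = 1.
  Expand √15 as a continued fraction. a₀ = ⌊√15⌋ = 3; iterate m_{k+1} = d_k·a_k − m_k, d_{k+1} = (15 − m_{k+1}²)/d_k, a_{k+1} = ⌊(a₀ + m_{k+1})/d_{k+1}⌋ (starting m₀ = 0, d₀ = 1), with convergents p_k = a_k·p_{k-1} + p_{k-2}, q_k = a_k·q_{k-1} + q_{k-2} (p₋₁ = 1, q₋₁ = 0):
  k = 0: a₀ = 3; p₀/q₀ = 3/1; p₀² − 15·q₀² = 9 − 15 = -6.
  k = 1: m = 3, d = 6, a = ⌊(3 + 3)/6⌋ = 1; p/q = (1·3 + 1)/(1·1 + 0) = 4/1; p² − 15·q² = 16 − 15 = 1.
  The first convergent with p² − 15·q² = 1 gives the fundamental solution (x₁, y₁) = (4, 1).
Step 2: Apply the recurrence (x_{n+1}, y_{n+1}) = (x₁x_n + 15y₁y_n, x₁y_n + y₁x_n) repeatedly.
  From (x_1, y_1) = (4, 1): x_2 = 4·4 + 15·1·1 = 31; y_2 = 4·1 + 1·4 = 8.
  From (x_2, y_2) = (31, 8): x_3 = 4·31 + 15·1·8 = 244; y_3 = 4·8 + 1·31 = 63.
  From (x_3, y_3) = (244, 63): x_4 = 4·244 + 15·1·63 = 1921; y_4 = 4·63 + 1·244 = 496.
  From (x_4, y_4) = (1921, 496): x_5 = 4·1921 + 15·1·496 = 15124; y_5 = 4·496 + 1·1921 = 3905.
  From (x_5, y_5) = (15124, 3905): x_6 = 4·15124 + 15·1·3905 = 119071; y_6 = 4·3905 + 1·15124 = 30744.
  From (x_6, y_6) = (119071, 30744): x_7 = 4·119071 + 15·1·30744 = 937444; y_7 = 4·30744 + 1·119071 = 242047.
Step 3: Verify x_7² - 15·y_7² = 878801253136 - 878801253135 = 1 (should be 1). ✓

(x_1, y_1) = (4, 1); (x_7, y_7) = (937444, 242047).


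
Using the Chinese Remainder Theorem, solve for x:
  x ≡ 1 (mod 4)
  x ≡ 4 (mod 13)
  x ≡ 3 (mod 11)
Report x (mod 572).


Moduli 4, 13, 11 are pairwise coprime; by CRT there is a unique solution modulo M = 4 · 13 · 11 = 572.
Solve pairwise, accumulating the modulus:
  Start with x ≡ 1 (mod 4).
  Combine with x ≡ 4 (mod 13): since gcd(4, 13) = 1, we get a unique residue mod 52.
    Write x = 1 + 4·t and substitute into x ≡ 4 (mod 13): 4·t ≡ 4 − 1 = 3 (mod 13).
    The inverse of 4 mod 13 is 10 (since 4·10 = 40 = 3·13 + 1), so t ≡ 10·3 = 30 ≡ 4 (mod 13).
    Then x = 1 + 4·4 = 17, valid modulo lcm(4, 13) = 52: x ≡ 17 (mod 52).
  Combine with x ≡ 3 (mod 11): since gcd(52, 11) = 1, we get a unique residue mod 572.
    Write x = 17 + 52·t and substitute into x ≡ 3 (mod 11): 52·t ≡ 3 − 17 = -14 (mod 11).
    Reduce coefficients mod 11: 8·t ≡ 8 (mod 11).
    The inverse of 8 mod 11 is 7 (since 8·7 = 56 = 5·11 + 1), so t ≡ 7·8 = 56 ≡ 1 (mod 11).
    Then x = 17 + 52·1 = 69, valid modulo lcm(52, 11) = 572: x ≡ 69 (mod 572).
Verify: 69 mod 4 = 1 ✓, 69 mod 13 = 4 ✓, 69 mod 11 = 3 ✓.

x ≡ 69 (mod 572).


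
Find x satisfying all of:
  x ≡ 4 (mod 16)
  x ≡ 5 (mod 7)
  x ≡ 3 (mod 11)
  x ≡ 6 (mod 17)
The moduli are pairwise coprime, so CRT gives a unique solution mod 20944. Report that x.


Product of moduli M = 16 · 7 · 11 · 17 = 20944.
Merge one congruence at a time:
  Start: x ≡ 4 (mod 16).
  Combine with x ≡ 5 (mod 7); new modulus lcm = 112.
    Write x = 4 + 16·t and substitute into x ≡ 5 (mod 7): 16·t ≡ 5 − 4 = 1 (mod 7).
    Reduce coefficients mod 7: 2·t ≡ 1 (mod 7).
    The inverse of 2 mod 7 is 4 (since 2·4 = 8 = 1·7 + 1), so t ≡ 4·1 = 4 ≡ 4 (mod 7).
    Then x = 4 + 16·4 = 68, valid modulo lcm(16, 7) = 112: x ≡ 68 (mod 112).
  Combine with x ≡ 3 (mod 11); new modulus lcm = 1232.
    Write x = 68 + 112·t and substitute into x ≡ 3 (mod 11): 112·t ≡ 3 − 68 = -65 (mod 11).
    Reduce coefficients mod 11: 2·t ≡ 1 (mod 11).
    The inverse of 2 mod 11 is 6 (since 2·6 = 12 = 1·11 + 1), so t ≡ 6·1 = 6 ≡ 6 (mod 11).
    Then x = 68 + 112·6 = 740, valid modulo lcm(112, 11) = 1232: x ≡ 740 (mod 1232).
  Combine with x ≡ 6 (mod 17); new modulus lcm = 20944.
    Write x = 740 + 1232·t and substitute into x ≡ 6 (mod 17): 1232·t ≡ 6 − 740 = -734 (mod 17).
    Reduce coefficients mod 17: 8·t ≡ 14 (mod 17).
    The inverse of 8 mod 17 is 15 (since 8·15 = 120 = 7·17 + 1), so t ≡ 15·14 = 210 ≡ 6 (mod 17).
    Then x = 740 + 1232·6 = 8132, valid modulo lcm(1232, 17) = 20944: x ≡ 8132 (mod 20944).
Verify against each original: 8132 mod 16 = 4, 8132 mod 7 = 5, 8132 mod 11 = 3, 8132 mod 17 = 6.

x ≡ 8132 (mod 20944).


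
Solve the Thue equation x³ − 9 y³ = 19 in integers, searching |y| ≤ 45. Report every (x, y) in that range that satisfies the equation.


The equation is x³ - 9y³ = 19. For fixed y, x³ = 9·y³ + 19, so a solution requires the RHS to be a perfect cube.
Strategy: iterate y from -45 to 45, compute RHS = 9·y³ + 19, and check whether it is a (positive or negative) perfect cube.
Check small values of y:
  y = 0: RHS = 19 is not a perfect cube.
  y = 1: RHS = 28 is not a perfect cube.
  y = -1: RHS = 10 is not a perfect cube.
  y = 2: RHS = 91 is not a perfect cube.
  y = -2: RHS = -53 is not a perfect cube.
  y = 3: RHS = 262 is not a perfect cube.
  y = -3: RHS = -224 is not a perfect cube.
Continuing the search up to |y| = 45 finds no solutions either.
No (x, y) in the scanned range satisfies the equation.

No integer solutions with |y| ≤ 45.


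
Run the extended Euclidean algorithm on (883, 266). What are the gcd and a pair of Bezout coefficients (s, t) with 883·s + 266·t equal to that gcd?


Euclidean algorithm on (883, 266) — divide until remainder is 0:
  883 = 3 · 266 + 85
  266 = 3 · 85 + 11
  85 = 7 · 11 + 8
  11 = 1 · 8 + 3
  8 = 2 · 3 + 2
  3 = 1 · 2 + 1
  2 = 2 · 1 + 0
gcd(883, 266) = 1.
Track Bezout coefficients alongside the remainders: start with r₀ = 883 = a·1 + b·0 (s = 1, t = 0) and r₁ = 266 = a·0 + b·1 (s = 0, t = 1); each new remainder r_{k+1} = r_{k-1} − q_k·r_k inherits s_{k+1} = s_{k-1} − q_k·s_k, t_{k+1} = t_{k-1} − q_k·t_k, so r_k = a·s_k + b·t_k at every step:
  q = 3: r = 85, s = 1 − 3·0 = 1, t = 0 − 3·1 = -3  (check: 883·1 + 266·(-3) = 85)
  q = 3: r = 11, s = 0 − 3·1 = -3, t = 1 − 3·(-3) = 10  (check: 883·(-3) + 266·10 = 11)
  q = 7: r = 8, s = 1 − 7·(-3) = 22, t = -3 − 7·10 = -73  (check: 883·22 + 266·(-73) = 8)
  q = 1: r = 3, s = -3 − 1·22 = -25, t = 10 − 1·(-73) = 83  (check: 883·(-25) + 266·83 = 3)
  q = 2: r = 2, s = 22 − 2·(-25) = 72, t = -73 − 2·83 = -239  (check: 883·72 + 266·(-239) = 2)
  q = 1: r = 1, s = -25 − 1·72 = -97, t = 83 − 1·(-239) = 322  (check: 883·(-97) + 266·322 = 1)
The row with r = 1 (the gcd) gives the Bezout coefficients s = -97, t = 322.
Result: 883 · (-97) + 266 · (322) = 1.

gcd(883, 266) = 1; s = -97, t = 322 (check: 883·(-97) + 266·322 = 1).


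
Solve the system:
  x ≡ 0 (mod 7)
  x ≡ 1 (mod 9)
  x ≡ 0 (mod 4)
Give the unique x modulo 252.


Moduli 7, 9, 4 are pairwise coprime; by CRT there is a unique solution modulo M = 7 · 9 · 4 = 252.
Solve pairwise, accumulating the modulus:
  Start with x ≡ 0 (mod 7).
  Combine with x ≡ 1 (mod 9): since gcd(7, 9) = 1, we get a unique residue mod 63.
    Write x = 0 + 7·t and substitute into x ≡ 1 (mod 9): 7·t ≡ 1 − 0 = 1 (mod 9).
    The inverse of 7 mod 9 is 4 (since 7·4 = 28 = 3·9 + 1), so t ≡ 4·1 = 4 ≡ 4 (mod 9).
    Then x = 0 + 7·4 = 28, valid modulo lcm(7, 9) = 63: x ≡ 28 (mod 63).
  Combine with x ≡ 0 (mod 4): since gcd(63, 4) = 1, we get a unique residue mod 252.
    Write x = 28 + 63·t and substitute into x ≡ 0 (mod 4): 63·t ≡ 0 − 28 = -28 (mod 4).
    Reduce coefficients mod 4: 3·t ≡ 0 (mod 4).
    The inverse of 3 mod 4 is 3 (since 3·3 = 9 = 2·4 + 1), so t ≡ 3·0 = 0 ≡ 0 (mod 4).
    Then x = 28 + 63·0 = 28, valid modulo lcm(63, 4) = 252: x ≡ 28 (mod 252).
Verify: 28 mod 7 = 0 ✓, 28 mod 9 = 1 ✓, 28 mod 4 = 0 ✓.

x ≡ 28 (mod 252).


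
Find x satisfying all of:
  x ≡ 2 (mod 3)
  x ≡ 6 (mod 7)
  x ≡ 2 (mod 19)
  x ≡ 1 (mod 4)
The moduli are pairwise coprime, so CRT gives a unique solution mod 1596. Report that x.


Product of moduli M = 3 · 7 · 19 · 4 = 1596.
Merge one congruence at a time:
  Start: x ≡ 2 (mod 3).
  Combine with x ≡ 6 (mod 7); new modulus lcm = 21.
    Write x = 2 + 3·t and substitute into x ≡ 6 (mod 7): 3·t ≡ 6 − 2 = 4 (mod 7).
    The inverse of 3 mod 7 is 5 (since 3·5 = 15 = 2·7 + 1), so t ≡ 5·4 = 20 ≡ 6 (mod 7).
    Then x = 2 + 3·6 = 20, valid modulo lcm(3, 7) = 21: x ≡ 20 (mod 21).
  Combine with x ≡ 2 (mod 19); new modulus lcm = 399.
    Write x = 20 + 21·t and substitute into x ≡ 2 (mod 19): 21·t ≡ 2 − 20 = -18 (mod 19).
    Reduce coefficients mod 19: 2·t ≡ 1 (mod 19).
    The inverse of 2 mod 19 is 10 (since 2·10 = 20 = 1·19 + 1), so t ≡ 10·1 = 10 ≡ 10 (mod 19).
    Then x = 20 + 21·10 = 230, valid modulo lcm(21, 19) = 399: x ≡ 230 (mod 399).
  Combine with x ≡ 1 (mod 4); new modulus lcm = 1596.
    Write x = 230 + 399·t and substitute into x ≡ 1 (mod 4): 399·t ≡ 1 − 230 = -229 (mod 4).
    Reduce coefficients mod 4: 3·t ≡ 3 (mod 4).
    The inverse of 3 mod 4 is 3 (since 3·3 = 9 = 2·4 + 1), so t ≡ 3·3 = 9 ≡ 1 (mod 4).
    Then x = 230 + 399·1 = 629, valid modulo lcm(399, 4) = 1596: x ≡ 629 (mod 1596).
Verify against each original: 629 mod 3 = 2, 629 mod 7 = 6, 629 mod 19 = 2, 629 mod 4 = 1.

x ≡ 629 (mod 1596).


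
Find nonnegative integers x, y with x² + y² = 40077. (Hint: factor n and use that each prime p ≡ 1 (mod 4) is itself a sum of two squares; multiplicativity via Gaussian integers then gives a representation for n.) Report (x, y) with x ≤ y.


Step 1: Factor n = 40077 = 3^2 · 61 · 73.
Step 2: Check the mod-4 condition on each prime factor: 3 ≡ 3 (mod 4), exponent 2 (must be even); 61 ≡ 1 (mod 4), exponent 1; 73 ≡ 1 (mod 4), exponent 1.
All primes ≡ 3 (mod 4) appear to even exponent (or don't appear), so by the two-squares theorem n IS expressible as a sum of two squares.
Step 3: Build a representation. Group n = k² · m with k = 3 and m = 61 · 73 = 4453 (a product of primes ≡ 1 (mod 4)); a representation of m scales to one of n via (k·x)² + (k·y)² = k²(x² + y²). Each prime p ≡ 1 (mod 4) is itself a sum of two squares; find a² by testing p − a² for a perfect square:
  61: 61 − 1² = 60, 61 − 2² = 57, 61 − 3² = 52, 61 − 4² = 45, 61 − 5² = 36 = 6² ⇒ 61 = 5² + 6².
  73: 73 − 1² = 72, 73 − 2² = 69, 73 − 3² = 64 = 8² ⇒ 73 = 3² + 8².
  Combine using the Brahmagupta–Fibonacci identity (a² + b²)(c² + d²) = (ac − bd)² + (ad + bc)² = (ac + bd)² + (ad − bc)²:
  61 · 73 = 4453: from (5² + 6²)(3² + 8²), take (5·3 − 6·8, 5·8 + 6·3) = (15 − 48, 40 + 18) = (-33, 58); dropping signs (only squares matter) gives (33, 58); check 33² + 58² = 1089 + 3364 = 4453 ✓.
  Scale by k = 3: (3·33, 3·58) = (99, 174).
Step 4: Order so x ≤ y and verify: 99² + 174² = 9801 + 30276 = 40077 = n. ✓

n = 40077 = 99² + 174² (one valid representation with x ≤ y).


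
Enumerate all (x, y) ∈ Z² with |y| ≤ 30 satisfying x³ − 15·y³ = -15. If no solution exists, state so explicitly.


The equation is x³ - 15y³ = -15. For fixed y, x³ = 15·y³ − 15, so a solution requires the RHS to be a perfect cube.
Strategy: iterate y from -30 to 30, compute RHS = 15·y³ − 15, and check whether it is a (positive or negative) perfect cube.
Check small values of y:
  y = 0: RHS = -15 is not a perfect cube.
  y = 1: RHS = 0 = (0)³ ⇒ x = 0 works.
  y = -1: RHS = -30 is not a perfect cube.
  y = 2: RHS = 105 is not a perfect cube.
  y = -2: RHS = -135 is not a perfect cube.
  y = 3: RHS = 390 is not a perfect cube.
  y = -3: RHS = -420 is not a perfect cube.
Continuing the search up to |y| = 30 finds no further solutions beyond those listed.
Collected solutions: (0, 1).

Solutions (with |y| ≤ 30): (0, 1).


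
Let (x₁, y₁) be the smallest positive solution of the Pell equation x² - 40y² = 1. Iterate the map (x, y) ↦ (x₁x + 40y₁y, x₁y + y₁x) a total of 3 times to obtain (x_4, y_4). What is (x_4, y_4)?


Step 1: Find the fundamental solution (x₁, y₁) of x² - 40y² = 1.
  Expand √40 as a continued fraction. a₀ = ⌊√40⌋ = 6; iterate m_{k+1} = d_k·a_k − m_k, d_{k+1} = (40 − m_{k+1}²)/d_k, a_{k+1} = ⌊(a₀ + m_{k+1})/d_{k+1}⌋ (starting m₀ = 0, d₀ = 1), with convergents p_k = a_k·p_{k-1} + p_{k-2}, q_k = a_k·q_{k-1} + q_{k-2} (p₋₁ = 1, q₋₁ = 0):
  k = 0: a₀ = 6; p₀/q₀ = 6/1; p₀² − 40·q₀² = 36 − 40 = -4.
  k = 1: m = 6, d = 4, a = ⌊(6 + 6)/4⌋ = 3; p/q = (3·6 + 1)/(3·1 + 0) = 19/3; p² − 40·q² = 361 − 360 = 1.
  The first convergent with p² − 40·q² = 1 gives the fundamental solution (x₁, y₁) = (19, 3).
Step 2: Apply the recurrence (x_{n+1}, y_{n+1}) = (x₁x_n + 40y₁y_n, x₁y_n + y₁x_n) repeatedly.
  From (x_1, y_1) = (19, 3): x_2 = 19·19 + 40·3·3 = 721; y_2 = 19·3 + 3·19 = 114.
  From (x_2, y_2) = (721, 114): x_3 = 19·721 + 40·3·114 = 27379; y_3 = 19·114 + 3·721 = 4329.
  From (x_3, y_3) = (27379, 4329): x_4 = 19·27379 + 40·3·4329 = 1039681; y_4 = 19·4329 + 3·27379 = 164388.
Step 3: Verify x_4² - 40·y_4² = 1080936581761 - 1080936581760 = 1 (should be 1). ✓

(x_1, y_1) = (19, 3); (x_4, y_4) = (1039681, 164388).


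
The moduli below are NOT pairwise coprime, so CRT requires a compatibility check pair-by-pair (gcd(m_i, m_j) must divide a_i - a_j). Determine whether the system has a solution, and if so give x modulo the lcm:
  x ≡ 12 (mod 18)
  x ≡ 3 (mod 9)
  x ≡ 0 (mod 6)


Moduli 18, 9, 6 are not pairwise coprime, so CRT works modulo lcm(m_i) when all pairwise compatibility conditions hold.
Pairwise compatibility: gcd(m_i, m_j) must divide a_i - a_j for every pair.
Merge one congruence at a time:
  Start: x ≡ 12 (mod 18).
  Combine with x ≡ 3 (mod 9): gcd(18, 9) = 9; 3 - 12 = -9, which IS divisible by 9, so compatible.
    Write x = 12 + 18·t and substitute into x ≡ 3 (mod 9): 18·t ≡ 3 − 12 = -9 (mod 9).
    Divide the congruence (and modulus) by g = 9: 2·t ≡ -1 (mod 1).
    Modulo 1 every t works; take t = 0.
    Then x = 12 + 18·0 = 12, valid modulo lcm(18, 9) = 18: x ≡ 12 (mod 18).
  Combine with x ≡ 0 (mod 6): gcd(18, 6) = 6; 0 - 12 = -12, which IS divisible by 6, so compatible.
    Write x = 12 + 18·t and substitute into x ≡ 0 (mod 6): 18·t ≡ 0 − 12 = -12 (mod 6).
    Divide the congruence (and modulus) by g = 6: 3·t ≡ -2 (mod 1).
    Modulo 1 every t works; take t = 0.
    Then x = 12 + 18·0 = 12, valid modulo lcm(18, 6) = 18: x ≡ 12 (mod 18).
Verify: 12 mod 18 = 12, 12 mod 9 = 3, 12 mod 6 = 0.

x ≡ 12 (mod 18).


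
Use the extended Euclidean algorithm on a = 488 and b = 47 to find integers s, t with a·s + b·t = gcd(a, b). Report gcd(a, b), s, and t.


Euclidean algorithm on (488, 47) — divide until remainder is 0:
  488 = 10 · 47 + 18
  47 = 2 · 18 + 11
  18 = 1 · 11 + 7
  11 = 1 · 7 + 4
  7 = 1 · 4 + 3
  4 = 1 · 3 + 1
  3 = 3 · 1 + 0
gcd(488, 47) = 1.
Track Bezout coefficients alongside the remainders: start with r₀ = 488 = a·1 + b·0 (s = 1, t = 0) and r₁ = 47 = a·0 + b·1 (s = 0, t = 1); each new remainder r_{k+1} = r_{k-1} − q_k·r_k inherits s_{k+1} = s_{k-1} − q_k·s_k, t_{k+1} = t_{k-1} − q_k·t_k, so r_k = a·s_k + b·t_k at every step:
  q = 10: r = 18, s = 1 − 10·0 = 1, t = 0 − 10·1 = -10  (check: 488·1 + 47·(-10) = 18)
  q = 2: r = 11, s = 0 − 2·1 = -2, t = 1 − 2·(-10) = 21  (check: 488·(-2) + 47·21 = 11)
  q = 1: r = 7, s = 1 − 1·(-2) = 3, t = -10 − 1·21 = -31  (check: 488·3 + 47·(-31) = 7)
  q = 1: r = 4, s = -2 − 1·3 = -5, t = 21 − 1·(-31) = 52  (check: 488·(-5) + 47·52 = 4)
  q = 1: r = 3, s = 3 − 1·(-5) = 8, t = -31 − 1·52 = -83  (check: 488·8 + 47·(-83) = 3)
  q = 1: r = 1, s = -5 − 1·8 = -13, t = 52 − 1·(-83) = 135  (check: 488·(-13) + 47·135 = 1)
The row with r = 1 (the gcd) gives the Bezout coefficients s = -13, t = 135.
Result: 488 · (-13) + 47 · (135) = 1.

gcd(488, 47) = 1; s = -13, t = 135 (check: 488·(-13) + 47·135 = 1).


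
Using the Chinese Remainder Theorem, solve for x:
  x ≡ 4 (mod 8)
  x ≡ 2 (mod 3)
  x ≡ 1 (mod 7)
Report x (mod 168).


Moduli 8, 3, 7 are pairwise coprime; by CRT there is a unique solution modulo M = 8 · 3 · 7 = 168.
Solve pairwise, accumulating the modulus:
  Start with x ≡ 4 (mod 8).
  Combine with x ≡ 2 (mod 3): since gcd(8, 3) = 1, we get a unique residue mod 24.
    Write x = 4 + 8·t and substitute into x ≡ 2 (mod 3): 8·t ≡ 2 − 4 = -2 (mod 3).
    Reduce coefficients mod 3: 2·t ≡ 1 (mod 3).
    The inverse of 2 mod 3 is 2 (since 2·2 = 4 = 1·3 + 1), so t ≡ 2·1 = 2 ≡ 2 (mod 3).
    Then x = 4 + 8·2 = 20, valid modulo lcm(8, 3) = 24: x ≡ 20 (mod 24).
  Combine with x ≡ 1 (mod 7): since gcd(24, 7) = 1, we get a unique residue mod 168.
    Write x = 20 + 24·t and substitute into x ≡ 1 (mod 7): 24·t ≡ 1 − 20 = -19 (mod 7).
    Reduce coefficients mod 7: 3·t ≡ 2 (mod 7).
    The inverse of 3 mod 7 is 5 (since 3·5 = 15 = 2·7 + 1), so t ≡ 5·2 = 10 ≡ 3 (mod 7).
    Then x = 20 + 24·3 = 92, valid modulo lcm(24, 7) = 168: x ≡ 92 (mod 168).
Verify: 92 mod 8 = 4 ✓, 92 mod 3 = 2 ✓, 92 mod 7 = 1 ✓.

x ≡ 92 (mod 168).


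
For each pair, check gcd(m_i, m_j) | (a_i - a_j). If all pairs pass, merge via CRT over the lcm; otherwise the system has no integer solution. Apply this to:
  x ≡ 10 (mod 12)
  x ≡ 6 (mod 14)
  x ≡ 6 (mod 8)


Moduli 12, 14, 8 are not pairwise coprime, so CRT works modulo lcm(m_i) when all pairwise compatibility conditions hold.
Pairwise compatibility: gcd(m_i, m_j) must divide a_i - a_j for every pair.
Merge one congruence at a time:
  Start: x ≡ 10 (mod 12).
  Combine with x ≡ 6 (mod 14): gcd(12, 14) = 2; 6 - 10 = -4, which IS divisible by 2, so compatible.
    Write x = 10 + 12·t and substitute into x ≡ 6 (mod 14): 12·t ≡ 6 − 10 = -4 (mod 14).
    Divide the congruence (and modulus) by g = 2: 6·t ≡ -2 (mod 7).
    Reduce coefficients mod 7: 6·t ≡ 5 (mod 7).
    The inverse of 6 mod 7 is 6 (since 6·6 = 36 = 5·7 + 1), so t ≡ 6·5 = 30 ≡ 2 (mod 7).
    Then x = 10 + 12·2 = 34, valid modulo lcm(12, 14) = 84: x ≡ 34 (mod 84).
  Combine with x ≡ 6 (mod 8): gcd(84, 8) = 4; 6 - 34 = -28, which IS divisible by 4, so compatible.
    Write x = 34 + 84·t and substitute into x ≡ 6 (mod 8): 84·t ≡ 6 − 34 = -28 (mod 8).
    Divide the congruence (and modulus) by g = 4: 21·t ≡ -7 (mod 2).
    Reduce coefficients mod 2: 1·t ≡ 1 (mod 2).
    So t ≡ 1 (mod 2).
    Then x = 34 + 84·1 = 118, valid modulo lcm(84, 8) = 168: x ≡ 118 (mod 168).
Verify: 118 mod 12 = 10, 118 mod 14 = 6, 118 mod 8 = 6.

x ≡ 118 (mod 168).


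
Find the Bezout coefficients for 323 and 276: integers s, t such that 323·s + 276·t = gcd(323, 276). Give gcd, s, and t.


Euclidean algorithm on (323, 276) — divide until remainder is 0:
  323 = 1 · 276 + 47
  276 = 5 · 47 + 41
  47 = 1 · 41 + 6
  41 = 6 · 6 + 5
  6 = 1 · 5 + 1
  5 = 5 · 1 + 0
gcd(323, 276) = 1.
Track Bezout coefficients alongside the remainders: start with r₀ = 323 = a·1 + b·0 (s = 1, t = 0) and r₁ = 276 = a·0 + b·1 (s = 0, t = 1); each new remainder r_{k+1} = r_{k-1} − q_k·r_k inherits s_{k+1} = s_{k-1} − q_k·s_k, t_{k+1} = t_{k-1} − q_k·t_k, so r_k = a·s_k + b·t_k at every step:
  q = 1: r = 47, s = 1 − 1·0 = 1, t = 0 − 1·1 = -1  (check: 323·1 + 276·(-1) = 47)
  q = 5: r = 41, s = 0 − 5·1 = -5, t = 1 − 5·(-1) = 6  (check: 323·(-5) + 276·6 = 41)
  q = 1: r = 6, s = 1 − 1·(-5) = 6, t = -1 − 1·6 = -7  (check: 323·6 + 276·(-7) = 6)
  q = 6: r = 5, s = -5 − 6·6 = -41, t = 6 − 6·(-7) = 48  (check: 323·(-41) + 276·48 = 5)
  q = 1: r = 1, s = 6 − 1·(-41) = 47, t = -7 − 1·48 = -55  (check: 323·47 + 276·(-55) = 1)
The row with r = 1 (the gcd) gives the Bezout coefficients s = 47, t = -55.
Result: 323 · (47) + 276 · (-55) = 1.

gcd(323, 276) = 1; s = 47, t = -55 (check: 323·47 + 276·(-55) = 1).


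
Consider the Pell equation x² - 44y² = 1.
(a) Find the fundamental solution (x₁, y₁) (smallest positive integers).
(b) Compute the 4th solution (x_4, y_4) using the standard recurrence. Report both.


Step 1: Find the fundamental solution (x₁, y₁) of x² - 44y² = 1.
  Expand √44 as a continued fraction. a₀ = ⌊√44⌋ = 6; iterate m_{k+1} = d_k·a_k − m_k, d_{k+1} = (44 − m_{k+1}²)/d_k, a_{k+1} = ⌊(a₀ + m_{k+1})/d_{k+1}⌋ (starting m₀ = 0, d₀ = 1), with convergents p_k = a_k·p_{k-1} + p_{k-2}, q_k = a_k·q_{k-1} + q_{k-2} (p₋₁ = 1, q₋₁ = 0):
  k = 0: a₀ = 6; p₀/q₀ = 6/1; p₀² − 44·q₀² = 36 − 44 = -8.
  k = 1: m = 6, d = 8, a = ⌊(6 + 6)/8⌋ = 1; p/q = (1·6 + 1)/(1·1 + 0) = 7/1; p² − 44·q² = 49 − 44 = 5.
  k = 2: m = 2, d = 5, a = ⌊(6 + 2)/5⌋ = 1; p/q = (1·7 + 6)/(1·1 + 1) = 13/2; p² − 44·q² = 169 − 176 = -7.
  k = 3: m = 3, d = 7, a = ⌊(6 + 3)/7⌋ = 1; p/q = (1·13 + 7)/(1·2 + 1) = 20/3; p² − 44·q² = 400 − 396 = 4.
  k = 4: m = 4, d = 4, a = ⌊(6 + 4)/4⌋ = 2; p/q = (2·20 + 13)/(2·3 + 2) = 53/8; p² − 44·q² = 2809 − 2816 = -7.
  k = 5: m = 4, d = 7, a = ⌊(6 + 4)/7⌋ = 1; p/q = (1·53 + 20)/(1·8 + 3) = 73/11; p² − 44·q² = 5329 − 5324 = 5.
  k = 6: m = 3, d = 5, a = ⌊(6 + 3)/5⌋ = 1; p/q = (1·73 + 53)/(1·11 + 8) = 126/19; p² − 44·q² = 15876 − 15884 = -8.
  k = 7: m = 2, d = 8, a = ⌊(6 + 2)/8⌋ = 1; p/q = (1·126 + 73)/(1·19 + 11) = 199/30; p² − 44·q² = 39601 − 39600 = 1.
  The first convergent with p² − 44·q² = 1 gives the fundamental solution (x₁, y₁) = (199, 30).
Step 2: Apply the recurrence (x_{n+1}, y_{n+1}) = (x₁x_n + 44y₁y_n, x₁y_n + y₁x_n) repeatedly.
  From (x_1, y_1) = (199, 30): x_2 = 199·199 + 44·30·30 = 79201; y_2 = 199·30 + 30·199 = 11940.
  From (x_2, y_2) = (79201, 11940): x_3 = 199·79201 + 44·30·11940 = 31521799; y_3 = 199·11940 + 30·79201 = 4752090.
  From (x_3, y_3) = (31521799, 4752090): x_4 = 199·31521799 + 44·30·4752090 = 12545596801; y_4 = 199·4752090 + 30·31521799 = 1891319880.
Step 3: Verify x_4² - 44·y_4² = 157391999093261433601 - 157391999093261433600 = 1 (should be 1). ✓

(x_1, y_1) = (199, 30); (x_4, y_4) = (12545596801, 1891319880).


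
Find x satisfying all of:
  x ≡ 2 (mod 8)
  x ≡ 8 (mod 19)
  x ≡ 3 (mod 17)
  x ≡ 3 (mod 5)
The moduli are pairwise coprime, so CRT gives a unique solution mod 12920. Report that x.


Product of moduli M = 8 · 19 · 17 · 5 = 12920.
Merge one congruence at a time:
  Start: x ≡ 2 (mod 8).
  Combine with x ≡ 8 (mod 19); new modulus lcm = 152.
    Write x = 2 + 8·t and substitute into x ≡ 8 (mod 19): 8·t ≡ 8 − 2 = 6 (mod 19).
    The inverse of 8 mod 19 is 12 (since 8·12 = 96 = 5·19 + 1), so t ≡ 12·6 = 72 ≡ 15 (mod 19).
    Then x = 2 + 8·15 = 122, valid modulo lcm(8, 19) = 152: x ≡ 122 (mod 152).
  Combine with x ≡ 3 (mod 17); new modulus lcm = 2584.
    Write x = 122 + 152·t and substitute into x ≡ 3 (mod 17): 152·t ≡ 3 − 122 = -119 (mod 17).
    Reduce coefficients mod 17: 16·t ≡ 0 (mod 17).
    The inverse of 16 mod 17 is 16 (since 16·16 = 256 = 15·17 + 1), so t ≡ 16·0 = 0 ≡ 0 (mod 17).
    Then x = 122 + 152·0 = 122, valid modulo lcm(152, 17) = 2584: x ≡ 122 (mod 2584).
  Combine with x ≡ 3 (mod 5); new modulus lcm = 12920.
    Write x = 122 + 2584·t and substitute into x ≡ 3 (mod 5): 2584·t ≡ 3 − 122 = -119 (mod 5).
    Reduce coefficients mod 5: 4·t ≡ 1 (mod 5).
    The inverse of 4 mod 5 is 4 (since 4·4 = 16 = 3·5 + 1), so t ≡ 4·1 = 4 ≡ 4 (mod 5).
    Then x = 122 + 2584·4 = 10458, valid modulo lcm(2584, 5) = 12920: x ≡ 10458 (mod 12920).
Verify against each original: 10458 mod 8 = 2, 10458 mod 19 = 8, 10458 mod 17 = 3, 10458 mod 5 = 3.

x ≡ 10458 (mod 12920).


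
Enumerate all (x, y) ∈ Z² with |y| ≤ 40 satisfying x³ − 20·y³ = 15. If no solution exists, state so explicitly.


The equation is x³ - 20y³ = 15. For fixed y, x³ = 20·y³ + 15, so a solution requires the RHS to be a perfect cube.
Strategy: iterate y from -40 to 40, compute RHS = 20·y³ + 15, and check whether it is a (positive or negative) perfect cube.
Check small values of y:
  y = 0: RHS = 15 is not a perfect cube.
  y = 1: RHS = 35 is not a perfect cube.
  y = -1: RHS = -5 is not a perfect cube.
  y = 2: RHS = 175 is not a perfect cube.
  y = -2: RHS = -145 is not a perfect cube.
  y = 3: RHS = 555 is not a perfect cube.
  y = -3: RHS = -525 is not a perfect cube.
Continuing the search up to |y| = 40 finds no solutions either.
No (x, y) in the scanned range satisfies the equation.

No integer solutions with |y| ≤ 40.


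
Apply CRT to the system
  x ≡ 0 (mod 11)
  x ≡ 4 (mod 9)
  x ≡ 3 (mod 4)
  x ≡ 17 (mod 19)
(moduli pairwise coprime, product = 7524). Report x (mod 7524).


Product of moduli M = 11 · 9 · 4 · 19 = 7524.
Merge one congruence at a time:
  Start: x ≡ 0 (mod 11).
  Combine with x ≡ 4 (mod 9); new modulus lcm = 99.
    Write x = 0 + 11·t and substitute into x ≡ 4 (mod 9): 11·t ≡ 4 − 0 = 4 (mod 9).
    Reduce coefficients mod 9: 2·t ≡ 4 (mod 9).
    The inverse of 2 mod 9 is 5 (since 2·5 = 10 = 1·9 + 1), so t ≡ 5·4 = 20 ≡ 2 (mod 9).
    Then x = 0 + 11·2 = 22, valid modulo lcm(11, 9) = 99: x ≡ 22 (mod 99).
  Combine with x ≡ 3 (mod 4); new modulus lcm = 396.
    Write x = 22 + 99·t and substitute into x ≡ 3 (mod 4): 99·t ≡ 3 − 22 = -19 (mod 4).
    Reduce coefficients mod 4: 3·t ≡ 1 (mod 4).
    The inverse of 3 mod 4 is 3 (since 3·3 = 9 = 2·4 + 1), so t ≡ 3·1 = 3 ≡ 3 (mod 4).
    Then x = 22 + 99·3 = 319, valid modulo lcm(99, 4) = 396: x ≡ 319 (mod 396).
  Combine with x ≡ 17 (mod 19); new modulus lcm = 7524.
    Write x = 319 + 396·t and substitute into x ≡ 17 (mod 19): 396·t ≡ 17 − 319 = -302 (mod 19).
    Reduce coefficients mod 19: 16·t ≡ 2 (mod 19).
    The inverse of 16 mod 19 is 6 (since 16·6 = 96 = 5·19 + 1), so t ≡ 6·2 = 12 ≡ 12 (mod 19).
    Then x = 319 + 396·12 = 5071, valid modulo lcm(396, 19) = 7524: x ≡ 5071 (mod 7524).
Verify against each original: 5071 mod 11 = 0, 5071 mod 9 = 4, 5071 mod 4 = 3, 5071 mod 19 = 17.

x ≡ 5071 (mod 7524).


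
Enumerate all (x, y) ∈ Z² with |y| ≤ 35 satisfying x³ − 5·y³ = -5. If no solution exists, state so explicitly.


The equation is x³ - 5y³ = -5. For fixed y, x³ = 5·y³ − 5, so a solution requires the RHS to be a perfect cube.
Strategy: iterate y from -35 to 35, compute RHS = 5·y³ − 5, and check whether it is a (positive or negative) perfect cube.
Check small values of y:
  y = 0: RHS = -5 is not a perfect cube.
  y = 1: RHS = 0 = (0)³ ⇒ x = 0 works.
  y = -1: RHS = -10 is not a perfect cube.
  y = 2: RHS = 35 is not a perfect cube.
  y = -2: RHS = -45 is not a perfect cube.
  y = 3: RHS = 130 is not a perfect cube.
  y = -3: RHS = -140 is not a perfect cube.
Continuing the search up to |y| = 35 finds no further solutions beyond those listed.
Collected solutions: (0, 1).

Solutions (with |y| ≤ 35): (0, 1).


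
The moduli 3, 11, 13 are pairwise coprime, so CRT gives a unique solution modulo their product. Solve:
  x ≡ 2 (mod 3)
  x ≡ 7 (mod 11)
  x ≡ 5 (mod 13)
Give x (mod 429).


Moduli 3, 11, 13 are pairwise coprime; by CRT there is a unique solution modulo M = 3 · 11 · 13 = 429.
Solve pairwise, accumulating the modulus:
  Start with x ≡ 2 (mod 3).
  Combine with x ≡ 7 (mod 11): since gcd(3, 11) = 1, we get a unique residue mod 33.
    Write x = 2 + 3·t and substitute into x ≡ 7 (mod 11): 3·t ≡ 7 − 2 = 5 (mod 11).
    The inverse of 3 mod 11 is 4 (since 3·4 = 12 = 1·11 + 1), so t ≡ 4·5 = 20 ≡ 9 (mod 11).
    Then x = 2 + 3·9 = 29, valid modulo lcm(3, 11) = 33: x ≡ 29 (mod 33).
  Combine with x ≡ 5 (mod 13): since gcd(33, 13) = 1, we get a unique residue mod 429.
    Write x = 29 + 33·t and substitute into x ≡ 5 (mod 13): 33·t ≡ 5 − 29 = -24 (mod 13).
    Reduce coefficients mod 13: 7·t ≡ 2 (mod 13).
    The inverse of 7 mod 13 is 2 (since 7·2 = 14 = 1·13 + 1), so t ≡ 2·2 = 4 ≡ 4 (mod 13).
    Then x = 29 + 33·4 = 161, valid modulo lcm(33, 13) = 429: x ≡ 161 (mod 429).
Verify: 161 mod 3 = 2 ✓, 161 mod 11 = 7 ✓, 161 mod 13 = 5 ✓.

x ≡ 161 (mod 429).


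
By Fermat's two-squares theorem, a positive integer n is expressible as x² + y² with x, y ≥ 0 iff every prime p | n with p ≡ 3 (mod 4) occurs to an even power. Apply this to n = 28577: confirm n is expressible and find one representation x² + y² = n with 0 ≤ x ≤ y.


Step 1: Factor n = 28577 = 17 · 41^2.
Step 2: Check the mod-4 condition on each prime factor: 17 ≡ 1 (mod 4), exponent 1; 41 ≡ 1 (mod 4), exponent 2.
All primes ≡ 3 (mod 4) appear to even exponent (or don't appear), so by the two-squares theorem n IS expressible as a sum of two squares.
Step 3: Build a representation. Here n = 17 · 41 · 41 is a product of primes ≡ 1 (mod 4). Each prime p ≡ 1 (mod 4) is itself a sum of two squares; find a² by testing p − a² for a perfect square:
  17: 17 − 1² = 16 = 4² ⇒ 17 = 1² + 4².
  41: 41 − 1² = 40, 41 − 2² = 37, 41 − 3² = 32, 41 − 4² = 25 = 5² ⇒ 41 = 4² + 5².
  Combine using the Brahmagupta–Fibonacci identity (a² + b²)(c² + d²) = (ac − bd)² + (ad + bc)² = (ac + bd)² + (ad − bc)²:
  17 · 41 = 697: from (1² + 4²)(4² + 5²), take (1·4 − 4·5, 1·5 + 4·4) = (4 − 20, 5 + 16) = (-16, 21); dropping signs (only squares matter) gives (16, 21); check 16² + 21² = 256 + 441 = 697 ✓.
  697 · 41 = 28577: from (16² + 21²)(4² + 5²), take (16·4 − 21·5, 16·5 + 21·4) = (64 − 105, 80 + 84) = (-41, 164); dropping signs (only squares matter) gives (41, 164); check 41² + 164² = 1681 + 26896 = 28577 ✓.
Step 4: Order so x ≤ y and verify: 41² + 164² = 1681 + 26896 = 28577 = n. ✓

n = 28577 = 41² + 164² (one valid representation with x ≤ y).


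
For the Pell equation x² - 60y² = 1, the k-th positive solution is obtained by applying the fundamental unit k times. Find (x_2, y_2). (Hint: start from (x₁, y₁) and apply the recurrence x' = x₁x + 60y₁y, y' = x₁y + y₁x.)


Step 1: Find the fundamental solution (x₁, y₁) of x² - 60y² = 1.
  Expand √60 as a continued fraction. a₀ = ⌊√60⌋ = 7; iterate m_{k+1} = d_k·a_k − m_k, d_{k+1} = (60 − m_{k+1}²)/d_k, a_{k+1} = ⌊(a₀ + m_{k+1})/d_{k+1}⌋ (starting m₀ = 0, d₀ = 1), with convergents p_k = a_k·p_{k-1} + p_{k-2}, q_k = a_k·q_{k-1} + q_{k-2} (p₋₁ = 1, q₋₁ = 0):
  k = 0: a₀ = 7; p₀/q₀ = 7/1; p₀² − 60·q₀² = 49 − 60 = -11.
  k = 1: m = 7, d = 11, a = ⌊(7 + 7)/11⌋ = 1; p/q = (1·7 + 1)/(1·1 + 0) = 8/1; p² − 60·q² = 64 − 60 = 4.
  k = 2: m = 4, d = 4, a = ⌊(7 + 4)/4⌋ = 2; p/q = (2·8 + 7)/(2·1 + 1) = 23/3; p² − 60·q² = 529 − 540 = -11.
  k = 3: m = 4, d = 11, a = ⌊(7 + 4)/11⌋ = 1; p/q = (1·23 + 8)/(1·3 + 1) = 31/4; p² − 60·q² = 961 − 960 = 1.
  The first convergent with p² − 60·q² = 1 gives the fundamental solution (x₁, y₁) = (31, 4).
Step 2: Apply the recurrence (x_{n+1}, y_{n+1}) = (x₁x_n + 60y₁y_n, x₁y_n + y₁x_n) repeatedly.
  From (x_1, y_1) = (31, 4): x_2 = 31·31 + 60·4·4 = 1921; y_2 = 31·4 + 4·31 = 248.
Step 3: Verify x_2² - 60·y_2² = 3690241 - 3690240 = 1 (should be 1). ✓

(x_1, y_1) = (31, 4); (x_2, y_2) = (1921, 248).


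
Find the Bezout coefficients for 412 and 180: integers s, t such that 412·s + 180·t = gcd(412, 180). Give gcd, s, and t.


Euclidean algorithm on (412, 180) — divide until remainder is 0:
  412 = 2 · 180 + 52
  180 = 3 · 52 + 24
  52 = 2 · 24 + 4
  24 = 6 · 4 + 0
gcd(412, 180) = 4.
Track Bezout coefficients alongside the remainders: start with r₀ = 412 = a·1 + b·0 (s = 1, t = 0) and r₁ = 180 = a·0 + b·1 (s = 0, t = 1); each new remainder r_{k+1} = r_{k-1} − q_k·r_k inherits s_{k+1} = s_{k-1} − q_k·s_k, t_{k+1} = t_{k-1} − q_k·t_k, so r_k = a·s_k + b·t_k at every step:
  q = 2: r = 52, s = 1 − 2·0 = 1, t = 0 − 2·1 = -2  (check: 412·1 + 180·(-2) = 52)
  q = 3: r = 24, s = 0 − 3·1 = -3, t = 1 − 3·(-2) = 7  (check: 412·(-3) + 180·7 = 24)
  q = 2: r = 4, s = 1 − 2·(-3) = 7, t = -2 − 2·7 = -16  (check: 412·7 + 180·(-16) = 4)
The row with r = 4 (the gcd) gives the Bezout coefficients s = 7, t = -16.
Result: 412 · (7) + 180 · (-16) = 4.

gcd(412, 180) = 4; s = 7, t = -16 (check: 412·7 + 180·(-16) = 4).
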